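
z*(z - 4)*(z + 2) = z^3 - 2*z^2 - 8*z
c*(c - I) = c^2 - I*c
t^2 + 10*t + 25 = (t + 5)^2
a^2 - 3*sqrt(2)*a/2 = a*(a - 3*sqrt(2)/2)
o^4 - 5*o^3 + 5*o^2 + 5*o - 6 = (o - 3)*(o - 2)*(o - 1)*(o + 1)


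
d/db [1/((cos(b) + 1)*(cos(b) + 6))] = (2*cos(b) + 7)*sin(b)/((cos(b) + 1)^2*(cos(b) + 6)^2)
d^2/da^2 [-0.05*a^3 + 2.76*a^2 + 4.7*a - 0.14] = 5.52 - 0.3*a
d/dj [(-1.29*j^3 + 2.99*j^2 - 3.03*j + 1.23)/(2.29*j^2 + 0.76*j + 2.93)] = (-2.9541*j^4 - 1.9608*j^3 - 2.128*j^2 + 11.888*j - 9.8127)/(5.2441*j^4 + 3.4808*j^3 + 13.997*j^2 + 4.4536*j + 8.5849)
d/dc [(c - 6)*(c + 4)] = 2*c - 2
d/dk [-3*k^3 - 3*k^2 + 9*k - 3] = -9*k^2 - 6*k + 9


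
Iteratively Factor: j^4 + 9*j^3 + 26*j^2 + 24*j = (j + 3)*(j^3 + 6*j^2 + 8*j) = j*(j + 3)*(j^2 + 6*j + 8) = j*(j + 2)*(j + 3)*(j + 4)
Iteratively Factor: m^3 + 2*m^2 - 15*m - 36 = (m - 4)*(m^2 + 6*m + 9) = (m - 4)*(m + 3)*(m + 3)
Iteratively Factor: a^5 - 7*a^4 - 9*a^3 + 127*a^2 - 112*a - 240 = (a - 3)*(a^4 - 4*a^3 - 21*a^2 + 64*a + 80) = (a - 4)*(a - 3)*(a^3 - 21*a - 20) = (a - 5)*(a - 4)*(a - 3)*(a^2 + 5*a + 4) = (a - 5)*(a - 4)*(a - 3)*(a + 4)*(a + 1)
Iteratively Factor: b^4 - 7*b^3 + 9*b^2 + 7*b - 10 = (b - 2)*(b^3 - 5*b^2 - b + 5) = (b - 5)*(b - 2)*(b^2 - 1) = (b - 5)*(b - 2)*(b + 1)*(b - 1)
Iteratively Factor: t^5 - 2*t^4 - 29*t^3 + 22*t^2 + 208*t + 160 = (t + 1)*(t^4 - 3*t^3 - 26*t^2 + 48*t + 160) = (t - 5)*(t + 1)*(t^3 + 2*t^2 - 16*t - 32) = (t - 5)*(t + 1)*(t + 2)*(t^2 - 16) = (t - 5)*(t - 4)*(t + 1)*(t + 2)*(t + 4)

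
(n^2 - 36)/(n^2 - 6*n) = (n + 6)/n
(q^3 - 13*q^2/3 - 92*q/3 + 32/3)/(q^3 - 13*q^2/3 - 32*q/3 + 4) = (q^2 - 4*q - 32)/(q^2 - 4*q - 12)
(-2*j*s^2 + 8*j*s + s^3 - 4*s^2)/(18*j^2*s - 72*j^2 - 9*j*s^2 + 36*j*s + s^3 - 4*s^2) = s*(-2*j + s)/(18*j^2 - 9*j*s + s^2)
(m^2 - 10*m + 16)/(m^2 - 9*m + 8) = (m - 2)/(m - 1)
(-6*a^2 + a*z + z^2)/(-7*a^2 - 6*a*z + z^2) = (6*a^2 - a*z - z^2)/(7*a^2 + 6*a*z - z^2)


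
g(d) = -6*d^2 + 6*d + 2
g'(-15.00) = 186.00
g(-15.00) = -1438.00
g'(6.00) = -66.00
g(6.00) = -178.00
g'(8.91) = -100.92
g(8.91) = -420.87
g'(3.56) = -36.72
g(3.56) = -52.68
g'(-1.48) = 23.76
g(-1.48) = -20.02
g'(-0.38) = 10.56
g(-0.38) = -1.15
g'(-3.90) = 52.80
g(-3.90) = -112.66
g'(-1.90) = 28.80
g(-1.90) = -31.06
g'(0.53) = -0.36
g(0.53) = 3.49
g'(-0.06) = 6.72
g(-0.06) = 1.62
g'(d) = 6 - 12*d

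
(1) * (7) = 7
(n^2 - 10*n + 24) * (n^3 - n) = n^5 - 10*n^4 + 23*n^3 + 10*n^2 - 24*n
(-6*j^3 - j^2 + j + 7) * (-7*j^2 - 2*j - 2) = 42*j^5 + 19*j^4 + 7*j^3 - 49*j^2 - 16*j - 14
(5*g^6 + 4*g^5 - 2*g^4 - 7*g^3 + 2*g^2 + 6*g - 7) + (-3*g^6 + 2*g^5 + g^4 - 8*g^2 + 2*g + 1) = 2*g^6 + 6*g^5 - g^4 - 7*g^3 - 6*g^2 + 8*g - 6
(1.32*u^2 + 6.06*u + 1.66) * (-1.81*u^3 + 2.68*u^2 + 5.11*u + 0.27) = -2.3892*u^5 - 7.431*u^4 + 19.9814*u^3 + 35.7718*u^2 + 10.1188*u + 0.4482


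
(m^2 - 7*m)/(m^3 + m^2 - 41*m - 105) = m/(m^2 + 8*m + 15)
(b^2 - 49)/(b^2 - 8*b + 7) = (b + 7)/(b - 1)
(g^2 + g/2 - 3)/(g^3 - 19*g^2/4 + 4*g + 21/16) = 8*(g + 2)/(8*g^2 - 26*g - 7)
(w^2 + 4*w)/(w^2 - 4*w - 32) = w/(w - 8)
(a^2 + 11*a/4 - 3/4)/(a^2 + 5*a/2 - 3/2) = (4*a - 1)/(2*(2*a - 1))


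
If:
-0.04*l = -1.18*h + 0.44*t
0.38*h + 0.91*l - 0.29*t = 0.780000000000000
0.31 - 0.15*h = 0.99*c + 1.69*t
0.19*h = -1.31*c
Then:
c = -0.01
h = 0.10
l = 0.87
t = 0.18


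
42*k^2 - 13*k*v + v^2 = (-7*k + v)*(-6*k + v)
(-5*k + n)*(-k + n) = 5*k^2 - 6*k*n + n^2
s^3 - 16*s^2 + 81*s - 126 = (s - 7)*(s - 6)*(s - 3)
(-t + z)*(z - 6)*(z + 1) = -t*z^2 + 5*t*z + 6*t + z^3 - 5*z^2 - 6*z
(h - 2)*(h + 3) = h^2 + h - 6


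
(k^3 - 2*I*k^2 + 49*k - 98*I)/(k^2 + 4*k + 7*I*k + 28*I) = (k^2 - 9*I*k - 14)/(k + 4)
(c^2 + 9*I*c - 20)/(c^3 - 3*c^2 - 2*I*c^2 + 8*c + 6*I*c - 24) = (c^2 + 9*I*c - 20)/(c^3 + c^2*(-3 - 2*I) + c*(8 + 6*I) - 24)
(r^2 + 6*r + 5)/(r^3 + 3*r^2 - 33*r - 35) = (r + 5)/(r^2 + 2*r - 35)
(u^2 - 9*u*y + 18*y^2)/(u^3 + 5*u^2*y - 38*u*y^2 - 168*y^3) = (u - 3*y)/(u^2 + 11*u*y + 28*y^2)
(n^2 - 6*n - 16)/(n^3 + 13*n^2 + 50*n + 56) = (n - 8)/(n^2 + 11*n + 28)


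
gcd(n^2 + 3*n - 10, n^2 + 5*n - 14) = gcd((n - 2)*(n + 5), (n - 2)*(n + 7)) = n - 2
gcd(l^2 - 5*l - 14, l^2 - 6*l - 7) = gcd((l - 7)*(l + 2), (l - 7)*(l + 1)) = l - 7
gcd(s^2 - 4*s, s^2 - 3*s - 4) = s - 4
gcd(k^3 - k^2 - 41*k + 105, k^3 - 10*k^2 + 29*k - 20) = k - 5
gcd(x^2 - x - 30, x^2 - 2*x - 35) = x + 5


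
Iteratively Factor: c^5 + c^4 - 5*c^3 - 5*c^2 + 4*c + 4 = (c + 1)*(c^4 - 5*c^2 + 4) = (c - 1)*(c + 1)*(c^3 + c^2 - 4*c - 4) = (c - 2)*(c - 1)*(c + 1)*(c^2 + 3*c + 2) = (c - 2)*(c - 1)*(c + 1)*(c + 2)*(c + 1)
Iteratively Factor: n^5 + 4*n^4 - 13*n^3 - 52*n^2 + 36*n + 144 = (n + 2)*(n^4 + 2*n^3 - 17*n^2 - 18*n + 72) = (n + 2)*(n + 4)*(n^3 - 2*n^2 - 9*n + 18) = (n + 2)*(n + 3)*(n + 4)*(n^2 - 5*n + 6) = (n - 3)*(n + 2)*(n + 3)*(n + 4)*(n - 2)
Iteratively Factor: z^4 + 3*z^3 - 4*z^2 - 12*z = (z)*(z^3 + 3*z^2 - 4*z - 12) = z*(z + 2)*(z^2 + z - 6) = z*(z + 2)*(z + 3)*(z - 2)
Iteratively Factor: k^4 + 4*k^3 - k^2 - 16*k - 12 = (k + 2)*(k^3 + 2*k^2 - 5*k - 6) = (k + 2)*(k + 3)*(k^2 - k - 2) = (k + 1)*(k + 2)*(k + 3)*(k - 2)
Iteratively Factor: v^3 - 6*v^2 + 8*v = (v - 2)*(v^2 - 4*v) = v*(v - 2)*(v - 4)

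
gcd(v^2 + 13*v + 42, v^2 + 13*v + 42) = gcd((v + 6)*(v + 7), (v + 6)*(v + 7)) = v^2 + 13*v + 42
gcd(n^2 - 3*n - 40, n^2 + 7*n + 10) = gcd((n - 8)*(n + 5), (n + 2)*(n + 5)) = n + 5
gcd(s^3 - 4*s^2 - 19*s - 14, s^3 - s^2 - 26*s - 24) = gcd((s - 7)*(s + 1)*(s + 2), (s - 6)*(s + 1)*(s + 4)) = s + 1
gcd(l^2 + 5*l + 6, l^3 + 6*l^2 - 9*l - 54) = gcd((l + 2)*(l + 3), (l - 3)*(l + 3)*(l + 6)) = l + 3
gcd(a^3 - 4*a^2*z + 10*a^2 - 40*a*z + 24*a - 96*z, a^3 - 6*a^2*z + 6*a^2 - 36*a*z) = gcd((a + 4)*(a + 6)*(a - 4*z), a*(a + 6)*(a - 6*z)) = a + 6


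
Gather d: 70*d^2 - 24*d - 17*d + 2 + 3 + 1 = 70*d^2 - 41*d + 6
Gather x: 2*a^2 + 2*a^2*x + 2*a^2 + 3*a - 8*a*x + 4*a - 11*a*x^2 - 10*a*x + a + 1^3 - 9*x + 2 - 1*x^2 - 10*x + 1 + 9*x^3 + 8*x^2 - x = 4*a^2 + 8*a + 9*x^3 + x^2*(7 - 11*a) + x*(2*a^2 - 18*a - 20) + 4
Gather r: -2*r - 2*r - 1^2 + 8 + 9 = 16 - 4*r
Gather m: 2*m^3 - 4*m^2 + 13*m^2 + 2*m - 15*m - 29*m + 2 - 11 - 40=2*m^3 + 9*m^2 - 42*m - 49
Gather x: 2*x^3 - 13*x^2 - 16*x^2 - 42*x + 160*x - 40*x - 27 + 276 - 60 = 2*x^3 - 29*x^2 + 78*x + 189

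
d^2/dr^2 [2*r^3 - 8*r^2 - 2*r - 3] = 12*r - 16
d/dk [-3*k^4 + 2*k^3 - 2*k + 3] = -12*k^3 + 6*k^2 - 2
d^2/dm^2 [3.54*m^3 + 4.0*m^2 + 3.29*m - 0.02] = 21.24*m + 8.0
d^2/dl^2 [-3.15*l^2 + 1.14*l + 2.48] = -6.30000000000000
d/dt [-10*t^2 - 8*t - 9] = -20*t - 8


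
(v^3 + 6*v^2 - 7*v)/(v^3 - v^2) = (v + 7)/v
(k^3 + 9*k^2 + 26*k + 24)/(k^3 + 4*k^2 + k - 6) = (k + 4)/(k - 1)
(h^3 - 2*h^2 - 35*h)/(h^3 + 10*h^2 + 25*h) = (h - 7)/(h + 5)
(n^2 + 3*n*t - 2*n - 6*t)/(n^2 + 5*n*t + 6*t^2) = (n - 2)/(n + 2*t)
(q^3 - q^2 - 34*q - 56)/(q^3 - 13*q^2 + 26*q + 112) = (q + 4)/(q - 8)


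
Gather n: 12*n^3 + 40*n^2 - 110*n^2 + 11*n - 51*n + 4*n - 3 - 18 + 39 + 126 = 12*n^3 - 70*n^2 - 36*n + 144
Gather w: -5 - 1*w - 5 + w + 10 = 0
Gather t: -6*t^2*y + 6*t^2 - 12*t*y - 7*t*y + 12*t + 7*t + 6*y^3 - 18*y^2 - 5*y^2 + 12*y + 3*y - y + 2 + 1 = t^2*(6 - 6*y) + t*(19 - 19*y) + 6*y^3 - 23*y^2 + 14*y + 3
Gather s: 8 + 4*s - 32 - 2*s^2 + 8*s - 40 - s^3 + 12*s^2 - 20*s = -s^3 + 10*s^2 - 8*s - 64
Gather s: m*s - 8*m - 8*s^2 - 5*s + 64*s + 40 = -8*m - 8*s^2 + s*(m + 59) + 40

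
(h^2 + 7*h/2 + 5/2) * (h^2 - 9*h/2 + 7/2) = h^4 - h^3 - 39*h^2/4 + h + 35/4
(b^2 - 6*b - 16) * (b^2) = b^4 - 6*b^3 - 16*b^2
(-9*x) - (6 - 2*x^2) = 2*x^2 - 9*x - 6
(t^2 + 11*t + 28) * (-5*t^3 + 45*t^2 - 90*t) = -5*t^5 - 10*t^4 + 265*t^3 + 270*t^2 - 2520*t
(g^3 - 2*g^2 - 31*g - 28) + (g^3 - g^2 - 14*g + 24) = 2*g^3 - 3*g^2 - 45*g - 4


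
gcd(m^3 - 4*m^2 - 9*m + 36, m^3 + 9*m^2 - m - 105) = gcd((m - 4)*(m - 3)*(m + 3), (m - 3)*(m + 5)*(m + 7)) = m - 3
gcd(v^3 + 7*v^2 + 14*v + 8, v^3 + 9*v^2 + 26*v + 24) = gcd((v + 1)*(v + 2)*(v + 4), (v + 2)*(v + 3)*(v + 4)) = v^2 + 6*v + 8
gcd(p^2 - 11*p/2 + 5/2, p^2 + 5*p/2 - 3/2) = p - 1/2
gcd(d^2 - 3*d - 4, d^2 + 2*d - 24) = d - 4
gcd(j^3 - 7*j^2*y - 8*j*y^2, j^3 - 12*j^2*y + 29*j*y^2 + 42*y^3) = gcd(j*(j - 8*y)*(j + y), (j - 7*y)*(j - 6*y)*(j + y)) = j + y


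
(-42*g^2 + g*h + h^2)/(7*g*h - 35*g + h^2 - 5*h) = (-6*g + h)/(h - 5)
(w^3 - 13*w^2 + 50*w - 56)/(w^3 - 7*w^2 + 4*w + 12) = (w^2 - 11*w + 28)/(w^2 - 5*w - 6)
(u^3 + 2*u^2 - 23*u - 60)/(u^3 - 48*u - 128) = (u^2 - 2*u - 15)/(u^2 - 4*u - 32)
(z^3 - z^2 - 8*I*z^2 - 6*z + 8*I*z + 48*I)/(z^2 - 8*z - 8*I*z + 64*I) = (z^2 - z - 6)/(z - 8)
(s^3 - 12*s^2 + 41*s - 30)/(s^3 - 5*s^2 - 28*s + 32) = (s^2 - 11*s + 30)/(s^2 - 4*s - 32)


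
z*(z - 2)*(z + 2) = z^3 - 4*z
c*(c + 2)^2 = c^3 + 4*c^2 + 4*c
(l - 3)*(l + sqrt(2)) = l^2 - 3*l + sqrt(2)*l - 3*sqrt(2)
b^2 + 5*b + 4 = (b + 1)*(b + 4)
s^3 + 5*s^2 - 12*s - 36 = (s - 3)*(s + 2)*(s + 6)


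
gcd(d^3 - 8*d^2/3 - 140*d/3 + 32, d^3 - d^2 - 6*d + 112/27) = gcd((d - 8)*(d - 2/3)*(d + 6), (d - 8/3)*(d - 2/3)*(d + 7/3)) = d - 2/3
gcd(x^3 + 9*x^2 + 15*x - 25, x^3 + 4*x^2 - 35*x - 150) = x^2 + 10*x + 25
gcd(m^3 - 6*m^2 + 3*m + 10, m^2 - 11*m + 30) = m - 5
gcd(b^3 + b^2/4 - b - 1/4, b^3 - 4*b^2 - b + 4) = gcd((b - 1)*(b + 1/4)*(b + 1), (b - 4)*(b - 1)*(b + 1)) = b^2 - 1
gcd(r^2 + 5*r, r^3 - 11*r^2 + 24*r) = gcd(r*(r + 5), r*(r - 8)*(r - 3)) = r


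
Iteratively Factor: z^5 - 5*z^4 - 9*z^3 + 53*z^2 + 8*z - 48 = (z - 1)*(z^4 - 4*z^3 - 13*z^2 + 40*z + 48) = (z - 1)*(z + 3)*(z^3 - 7*z^2 + 8*z + 16) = (z - 1)*(z + 1)*(z + 3)*(z^2 - 8*z + 16) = (z - 4)*(z - 1)*(z + 1)*(z + 3)*(z - 4)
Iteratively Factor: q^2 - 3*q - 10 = (q + 2)*(q - 5)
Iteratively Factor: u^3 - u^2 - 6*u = (u)*(u^2 - u - 6) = u*(u + 2)*(u - 3)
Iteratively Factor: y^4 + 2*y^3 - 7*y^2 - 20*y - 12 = (y + 1)*(y^3 + y^2 - 8*y - 12) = (y + 1)*(y + 2)*(y^2 - y - 6) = (y - 3)*(y + 1)*(y + 2)*(y + 2)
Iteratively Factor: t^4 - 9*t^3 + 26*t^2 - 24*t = (t)*(t^3 - 9*t^2 + 26*t - 24) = t*(t - 4)*(t^2 - 5*t + 6) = t*(t - 4)*(t - 3)*(t - 2)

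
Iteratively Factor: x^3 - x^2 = (x)*(x^2 - x) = x^2*(x - 1)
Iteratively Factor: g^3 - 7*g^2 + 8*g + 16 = (g - 4)*(g^2 - 3*g - 4) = (g - 4)^2*(g + 1)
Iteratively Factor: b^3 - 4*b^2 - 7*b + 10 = (b + 2)*(b^2 - 6*b + 5) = (b - 1)*(b + 2)*(b - 5)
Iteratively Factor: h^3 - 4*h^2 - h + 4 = (h - 4)*(h^2 - 1) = (h - 4)*(h - 1)*(h + 1)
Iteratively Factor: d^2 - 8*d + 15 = (d - 3)*(d - 5)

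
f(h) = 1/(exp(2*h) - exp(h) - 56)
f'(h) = (-2*exp(2*h) + exp(h))/(exp(2*h) - exp(h) - 56)^2 = (1 - 2*exp(h))*exp(h)/(-exp(2*h) + exp(h) + 56)^2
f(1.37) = -0.02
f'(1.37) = -0.01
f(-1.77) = -0.02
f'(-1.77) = 0.00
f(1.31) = -0.02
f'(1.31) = -0.01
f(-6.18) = -0.02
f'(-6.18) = 0.00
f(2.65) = 0.01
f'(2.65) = -0.02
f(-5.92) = -0.02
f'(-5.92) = 0.00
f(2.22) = 0.05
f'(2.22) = -0.42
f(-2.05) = -0.02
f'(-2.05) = 0.00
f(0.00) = -0.02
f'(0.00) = 0.00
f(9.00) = 0.00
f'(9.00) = 0.00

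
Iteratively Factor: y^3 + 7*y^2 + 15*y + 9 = (y + 3)*(y^2 + 4*y + 3) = (y + 1)*(y + 3)*(y + 3)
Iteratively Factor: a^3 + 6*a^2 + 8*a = (a + 2)*(a^2 + 4*a) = (a + 2)*(a + 4)*(a)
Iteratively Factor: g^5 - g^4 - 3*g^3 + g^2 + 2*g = (g - 2)*(g^4 + g^3 - g^2 - g) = (g - 2)*(g + 1)*(g^3 - g) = (g - 2)*(g + 1)^2*(g^2 - g) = g*(g - 2)*(g + 1)^2*(g - 1)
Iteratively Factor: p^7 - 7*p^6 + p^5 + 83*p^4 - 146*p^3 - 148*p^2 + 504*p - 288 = (p - 4)*(p^6 - 3*p^5 - 11*p^4 + 39*p^3 + 10*p^2 - 108*p + 72) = (p - 4)*(p - 3)*(p^5 - 11*p^3 + 6*p^2 + 28*p - 24) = (p - 4)*(p - 3)*(p + 2)*(p^4 - 2*p^3 - 7*p^2 + 20*p - 12) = (p - 4)*(p - 3)*(p + 2)*(p + 3)*(p^3 - 5*p^2 + 8*p - 4) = (p - 4)*(p - 3)*(p - 1)*(p + 2)*(p + 3)*(p^2 - 4*p + 4) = (p - 4)*(p - 3)*(p - 2)*(p - 1)*(p + 2)*(p + 3)*(p - 2)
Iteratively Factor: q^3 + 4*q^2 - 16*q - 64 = (q + 4)*(q^2 - 16) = (q + 4)^2*(q - 4)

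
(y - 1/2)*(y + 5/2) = y^2 + 2*y - 5/4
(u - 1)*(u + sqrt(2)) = u^2 - u + sqrt(2)*u - sqrt(2)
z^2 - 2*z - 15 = (z - 5)*(z + 3)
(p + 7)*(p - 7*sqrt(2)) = p^2 - 7*sqrt(2)*p + 7*p - 49*sqrt(2)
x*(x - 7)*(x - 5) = x^3 - 12*x^2 + 35*x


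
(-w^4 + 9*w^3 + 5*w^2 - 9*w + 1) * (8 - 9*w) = 9*w^5 - 89*w^4 + 27*w^3 + 121*w^2 - 81*w + 8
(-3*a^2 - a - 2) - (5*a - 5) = -3*a^2 - 6*a + 3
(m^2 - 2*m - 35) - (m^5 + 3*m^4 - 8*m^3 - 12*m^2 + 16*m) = -m^5 - 3*m^4 + 8*m^3 + 13*m^2 - 18*m - 35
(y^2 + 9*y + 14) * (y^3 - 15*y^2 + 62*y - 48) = y^5 - 6*y^4 - 59*y^3 + 300*y^2 + 436*y - 672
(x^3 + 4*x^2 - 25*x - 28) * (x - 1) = x^4 + 3*x^3 - 29*x^2 - 3*x + 28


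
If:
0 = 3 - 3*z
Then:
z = 1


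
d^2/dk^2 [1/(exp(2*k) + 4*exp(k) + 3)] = 4*(-(exp(k) + 1)*(exp(2*k) + 4*exp(k) + 3) + 2*(exp(k) + 2)^2*exp(k))*exp(k)/(exp(2*k) + 4*exp(k) + 3)^3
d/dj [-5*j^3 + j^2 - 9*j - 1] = -15*j^2 + 2*j - 9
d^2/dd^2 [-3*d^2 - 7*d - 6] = -6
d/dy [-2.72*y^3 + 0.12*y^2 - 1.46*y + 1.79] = -8.16*y^2 + 0.24*y - 1.46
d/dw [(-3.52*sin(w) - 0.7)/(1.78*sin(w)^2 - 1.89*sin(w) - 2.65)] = (6.2656*sin(w)^2 + 2.492*sin(w) + 8.005)*cos(w)/(3.1684*sin(w)^4 - 6.7284*sin(w)^3 - 5.8619*sin(w)^2 + 10.017*sin(w) + 7.0225)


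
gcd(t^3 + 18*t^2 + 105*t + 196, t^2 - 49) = t + 7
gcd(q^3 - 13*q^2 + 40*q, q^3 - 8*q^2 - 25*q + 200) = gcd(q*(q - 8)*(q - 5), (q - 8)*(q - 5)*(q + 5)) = q^2 - 13*q + 40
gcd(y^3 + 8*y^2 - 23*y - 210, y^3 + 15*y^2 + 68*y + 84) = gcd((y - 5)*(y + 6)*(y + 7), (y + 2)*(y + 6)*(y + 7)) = y^2 + 13*y + 42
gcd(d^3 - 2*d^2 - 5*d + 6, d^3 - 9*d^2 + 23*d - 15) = d^2 - 4*d + 3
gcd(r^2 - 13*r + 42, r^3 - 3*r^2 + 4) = 1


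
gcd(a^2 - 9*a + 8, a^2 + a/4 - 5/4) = a - 1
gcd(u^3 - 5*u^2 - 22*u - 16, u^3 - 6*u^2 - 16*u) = u^2 - 6*u - 16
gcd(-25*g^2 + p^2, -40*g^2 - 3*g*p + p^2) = 5*g + p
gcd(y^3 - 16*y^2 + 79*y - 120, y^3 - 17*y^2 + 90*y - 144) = y^2 - 11*y + 24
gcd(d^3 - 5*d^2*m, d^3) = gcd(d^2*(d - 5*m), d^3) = d^2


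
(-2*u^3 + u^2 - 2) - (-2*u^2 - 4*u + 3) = -2*u^3 + 3*u^2 + 4*u - 5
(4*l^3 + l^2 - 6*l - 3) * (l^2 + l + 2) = 4*l^5 + 5*l^4 + 3*l^3 - 7*l^2 - 15*l - 6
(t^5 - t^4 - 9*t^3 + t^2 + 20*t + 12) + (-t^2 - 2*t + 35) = t^5 - t^4 - 9*t^3 + 18*t + 47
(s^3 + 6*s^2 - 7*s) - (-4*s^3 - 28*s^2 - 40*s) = 5*s^3 + 34*s^2 + 33*s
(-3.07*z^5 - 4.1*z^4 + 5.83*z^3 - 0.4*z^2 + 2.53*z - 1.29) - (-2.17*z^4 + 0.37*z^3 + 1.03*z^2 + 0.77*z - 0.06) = -3.07*z^5 - 1.93*z^4 + 5.46*z^3 - 1.43*z^2 + 1.76*z - 1.23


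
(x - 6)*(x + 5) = x^2 - x - 30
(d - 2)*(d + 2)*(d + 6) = d^3 + 6*d^2 - 4*d - 24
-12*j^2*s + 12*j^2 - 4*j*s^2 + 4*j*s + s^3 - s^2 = (-6*j + s)*(2*j + s)*(s - 1)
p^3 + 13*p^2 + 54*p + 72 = (p + 3)*(p + 4)*(p + 6)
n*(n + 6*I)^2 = n^3 + 12*I*n^2 - 36*n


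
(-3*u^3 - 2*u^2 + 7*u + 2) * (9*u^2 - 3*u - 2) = -27*u^5 - 9*u^4 + 75*u^3 + u^2 - 20*u - 4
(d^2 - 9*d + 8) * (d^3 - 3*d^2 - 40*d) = d^5 - 12*d^4 - 5*d^3 + 336*d^2 - 320*d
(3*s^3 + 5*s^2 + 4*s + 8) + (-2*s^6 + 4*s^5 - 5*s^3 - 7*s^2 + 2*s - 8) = -2*s^6 + 4*s^5 - 2*s^3 - 2*s^2 + 6*s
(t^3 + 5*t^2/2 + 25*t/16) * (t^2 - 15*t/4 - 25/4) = t^5 - 5*t^4/4 - 225*t^3/16 - 1375*t^2/64 - 625*t/64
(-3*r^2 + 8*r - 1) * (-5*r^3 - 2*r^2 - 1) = 15*r^5 - 34*r^4 - 11*r^3 + 5*r^2 - 8*r + 1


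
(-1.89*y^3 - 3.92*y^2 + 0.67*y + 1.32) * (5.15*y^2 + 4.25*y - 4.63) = -9.7335*y^5 - 28.2205*y^4 - 4.4588*y^3 + 27.7951*y^2 + 2.5079*y - 6.1116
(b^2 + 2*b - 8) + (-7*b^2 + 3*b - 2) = -6*b^2 + 5*b - 10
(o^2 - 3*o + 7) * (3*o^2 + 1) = 3*o^4 - 9*o^3 + 22*o^2 - 3*o + 7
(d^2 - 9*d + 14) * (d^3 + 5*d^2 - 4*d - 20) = d^5 - 4*d^4 - 35*d^3 + 86*d^2 + 124*d - 280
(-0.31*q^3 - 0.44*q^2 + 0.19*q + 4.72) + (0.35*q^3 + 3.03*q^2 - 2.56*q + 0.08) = 0.04*q^3 + 2.59*q^2 - 2.37*q + 4.8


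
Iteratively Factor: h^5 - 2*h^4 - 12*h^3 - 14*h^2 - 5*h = (h + 1)*(h^4 - 3*h^3 - 9*h^2 - 5*h) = (h - 5)*(h + 1)*(h^3 + 2*h^2 + h) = h*(h - 5)*(h + 1)*(h^2 + 2*h + 1) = h*(h - 5)*(h + 1)^2*(h + 1)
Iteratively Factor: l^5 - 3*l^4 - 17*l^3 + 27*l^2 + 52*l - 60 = (l - 5)*(l^4 + 2*l^3 - 7*l^2 - 8*l + 12) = (l - 5)*(l - 1)*(l^3 + 3*l^2 - 4*l - 12) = (l - 5)*(l - 2)*(l - 1)*(l^2 + 5*l + 6) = (l - 5)*(l - 2)*(l - 1)*(l + 2)*(l + 3)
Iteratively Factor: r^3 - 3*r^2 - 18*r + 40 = (r - 5)*(r^2 + 2*r - 8) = (r - 5)*(r - 2)*(r + 4)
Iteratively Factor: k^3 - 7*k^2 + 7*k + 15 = (k - 3)*(k^2 - 4*k - 5) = (k - 3)*(k + 1)*(k - 5)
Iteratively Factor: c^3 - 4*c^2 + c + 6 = (c + 1)*(c^2 - 5*c + 6) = (c - 2)*(c + 1)*(c - 3)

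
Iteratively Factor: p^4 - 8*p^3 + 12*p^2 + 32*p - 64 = (p - 4)*(p^3 - 4*p^2 - 4*p + 16) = (p - 4)*(p - 2)*(p^2 - 2*p - 8) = (p - 4)^2*(p - 2)*(p + 2)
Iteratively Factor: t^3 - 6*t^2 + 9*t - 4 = (t - 1)*(t^2 - 5*t + 4) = (t - 4)*(t - 1)*(t - 1)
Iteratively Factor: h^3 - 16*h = (h + 4)*(h^2 - 4*h) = (h - 4)*(h + 4)*(h)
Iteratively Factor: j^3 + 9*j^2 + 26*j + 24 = (j + 3)*(j^2 + 6*j + 8) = (j + 2)*(j + 3)*(j + 4)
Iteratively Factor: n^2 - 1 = (n + 1)*(n - 1)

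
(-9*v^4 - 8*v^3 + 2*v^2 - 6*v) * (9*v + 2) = -81*v^5 - 90*v^4 + 2*v^3 - 50*v^2 - 12*v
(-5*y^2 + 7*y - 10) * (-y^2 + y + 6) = 5*y^4 - 12*y^3 - 13*y^2 + 32*y - 60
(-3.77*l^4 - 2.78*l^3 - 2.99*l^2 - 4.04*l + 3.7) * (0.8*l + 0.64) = -3.016*l^5 - 4.6368*l^4 - 4.1712*l^3 - 5.1456*l^2 + 0.374400000000001*l + 2.368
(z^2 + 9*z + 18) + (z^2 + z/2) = 2*z^2 + 19*z/2 + 18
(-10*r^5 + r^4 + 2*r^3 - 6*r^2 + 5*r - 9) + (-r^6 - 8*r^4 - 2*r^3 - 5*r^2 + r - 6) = -r^6 - 10*r^5 - 7*r^4 - 11*r^2 + 6*r - 15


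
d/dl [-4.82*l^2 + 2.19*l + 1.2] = 2.19 - 9.64*l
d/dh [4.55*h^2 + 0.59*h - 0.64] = 9.1*h + 0.59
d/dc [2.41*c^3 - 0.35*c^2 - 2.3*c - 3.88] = 7.23*c^2 - 0.7*c - 2.3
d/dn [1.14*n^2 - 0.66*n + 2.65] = 2.28*n - 0.66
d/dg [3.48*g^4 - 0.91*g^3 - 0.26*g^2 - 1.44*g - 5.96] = 13.92*g^3 - 2.73*g^2 - 0.52*g - 1.44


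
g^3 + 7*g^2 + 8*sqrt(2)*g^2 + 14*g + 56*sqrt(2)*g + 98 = (g + 7)*(g + sqrt(2))*(g + 7*sqrt(2))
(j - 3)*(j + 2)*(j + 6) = j^3 + 5*j^2 - 12*j - 36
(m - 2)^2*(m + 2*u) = m^3 + 2*m^2*u - 4*m^2 - 8*m*u + 4*m + 8*u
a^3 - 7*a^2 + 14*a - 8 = (a - 4)*(a - 2)*(a - 1)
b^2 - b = b*(b - 1)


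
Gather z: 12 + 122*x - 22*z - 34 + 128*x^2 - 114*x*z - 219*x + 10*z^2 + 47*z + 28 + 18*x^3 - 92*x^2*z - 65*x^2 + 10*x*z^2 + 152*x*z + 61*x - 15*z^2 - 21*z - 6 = 18*x^3 + 63*x^2 - 36*x + z^2*(10*x - 5) + z*(-92*x^2 + 38*x + 4)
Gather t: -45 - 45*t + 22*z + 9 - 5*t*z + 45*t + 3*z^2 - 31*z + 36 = -5*t*z + 3*z^2 - 9*z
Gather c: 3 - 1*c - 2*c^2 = -2*c^2 - c + 3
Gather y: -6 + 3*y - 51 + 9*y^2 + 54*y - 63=9*y^2 + 57*y - 120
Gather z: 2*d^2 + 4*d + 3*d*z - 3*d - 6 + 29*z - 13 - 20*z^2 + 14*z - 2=2*d^2 + d - 20*z^2 + z*(3*d + 43) - 21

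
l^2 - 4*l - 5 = (l - 5)*(l + 1)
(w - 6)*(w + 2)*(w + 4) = w^3 - 28*w - 48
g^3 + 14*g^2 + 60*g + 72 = (g + 2)*(g + 6)^2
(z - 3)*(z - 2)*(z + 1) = z^3 - 4*z^2 + z + 6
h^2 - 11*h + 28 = (h - 7)*(h - 4)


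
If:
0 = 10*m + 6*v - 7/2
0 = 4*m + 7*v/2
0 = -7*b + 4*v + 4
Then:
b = -12/77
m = 49/44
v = -14/11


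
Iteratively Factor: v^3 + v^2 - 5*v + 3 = (v - 1)*(v^2 + 2*v - 3) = (v - 1)^2*(v + 3)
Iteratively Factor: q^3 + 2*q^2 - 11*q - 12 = (q + 4)*(q^2 - 2*q - 3) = (q - 3)*(q + 4)*(q + 1)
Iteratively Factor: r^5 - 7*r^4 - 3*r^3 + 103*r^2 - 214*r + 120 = (r - 3)*(r^4 - 4*r^3 - 15*r^2 + 58*r - 40) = (r - 3)*(r - 1)*(r^3 - 3*r^2 - 18*r + 40) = (r - 3)*(r - 1)*(r + 4)*(r^2 - 7*r + 10) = (r - 5)*(r - 3)*(r - 1)*(r + 4)*(r - 2)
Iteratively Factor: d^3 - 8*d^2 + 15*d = (d)*(d^2 - 8*d + 15) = d*(d - 3)*(d - 5)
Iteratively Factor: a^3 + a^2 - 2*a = (a)*(a^2 + a - 2) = a*(a + 2)*(a - 1)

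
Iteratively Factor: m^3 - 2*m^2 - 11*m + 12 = (m - 1)*(m^2 - m - 12) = (m - 4)*(m - 1)*(m + 3)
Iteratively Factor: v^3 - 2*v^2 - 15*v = (v)*(v^2 - 2*v - 15) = v*(v - 5)*(v + 3)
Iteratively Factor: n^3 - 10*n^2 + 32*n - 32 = (n - 2)*(n^2 - 8*n + 16) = (n - 4)*(n - 2)*(n - 4)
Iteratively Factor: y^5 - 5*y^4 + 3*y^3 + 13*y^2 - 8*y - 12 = (y - 3)*(y^4 - 2*y^3 - 3*y^2 + 4*y + 4) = (y - 3)*(y + 1)*(y^3 - 3*y^2 + 4) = (y - 3)*(y - 2)*(y + 1)*(y^2 - y - 2) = (y - 3)*(y - 2)^2*(y + 1)*(y + 1)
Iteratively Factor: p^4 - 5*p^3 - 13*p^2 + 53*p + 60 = (p + 3)*(p^3 - 8*p^2 + 11*p + 20) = (p - 5)*(p + 3)*(p^2 - 3*p - 4) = (p - 5)*(p + 1)*(p + 3)*(p - 4)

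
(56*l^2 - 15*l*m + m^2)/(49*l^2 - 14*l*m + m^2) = (8*l - m)/(7*l - m)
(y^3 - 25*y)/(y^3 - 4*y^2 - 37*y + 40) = y*(y - 5)/(y^2 - 9*y + 8)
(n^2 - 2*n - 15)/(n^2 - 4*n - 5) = (n + 3)/(n + 1)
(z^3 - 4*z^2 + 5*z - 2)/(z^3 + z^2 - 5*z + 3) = (z - 2)/(z + 3)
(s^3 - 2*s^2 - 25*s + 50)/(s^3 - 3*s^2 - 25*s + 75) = (s - 2)/(s - 3)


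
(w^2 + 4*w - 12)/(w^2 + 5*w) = (w^2 + 4*w - 12)/(w*(w + 5))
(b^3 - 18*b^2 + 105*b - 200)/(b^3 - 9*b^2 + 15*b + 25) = (b - 8)/(b + 1)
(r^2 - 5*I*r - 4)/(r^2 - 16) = (r^2 - 5*I*r - 4)/(r^2 - 16)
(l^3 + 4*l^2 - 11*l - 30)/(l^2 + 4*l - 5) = (l^2 - l - 6)/(l - 1)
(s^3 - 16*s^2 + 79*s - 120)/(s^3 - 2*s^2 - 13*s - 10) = (s^2 - 11*s + 24)/(s^2 + 3*s + 2)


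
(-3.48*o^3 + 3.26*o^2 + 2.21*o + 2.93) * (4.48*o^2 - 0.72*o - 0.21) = -15.5904*o^5 + 17.1104*o^4 + 8.2844*o^3 + 10.8506*o^2 - 2.5737*o - 0.6153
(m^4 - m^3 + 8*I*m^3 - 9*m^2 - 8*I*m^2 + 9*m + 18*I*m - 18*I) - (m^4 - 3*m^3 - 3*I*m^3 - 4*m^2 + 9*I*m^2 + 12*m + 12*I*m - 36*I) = 2*m^3 + 11*I*m^3 - 5*m^2 - 17*I*m^2 - 3*m + 6*I*m + 18*I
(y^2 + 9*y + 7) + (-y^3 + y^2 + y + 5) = -y^3 + 2*y^2 + 10*y + 12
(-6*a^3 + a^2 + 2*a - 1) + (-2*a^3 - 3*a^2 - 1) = -8*a^3 - 2*a^2 + 2*a - 2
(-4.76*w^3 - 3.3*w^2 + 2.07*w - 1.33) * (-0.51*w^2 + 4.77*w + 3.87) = 2.4276*w^5 - 21.0222*w^4 - 35.2179*w^3 - 2.2188*w^2 + 1.6668*w - 5.1471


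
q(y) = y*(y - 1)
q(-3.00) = 12.00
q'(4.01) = 7.02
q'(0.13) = -0.74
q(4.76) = 17.90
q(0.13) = -0.11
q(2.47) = 3.63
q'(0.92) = 0.84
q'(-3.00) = -7.00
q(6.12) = 31.33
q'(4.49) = 7.98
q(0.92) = -0.07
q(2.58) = 4.08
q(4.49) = 15.67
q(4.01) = 12.07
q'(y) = 2*y - 1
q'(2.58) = 4.16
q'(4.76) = 8.52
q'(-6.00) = -13.00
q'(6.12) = 11.24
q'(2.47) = 3.94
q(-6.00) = 42.00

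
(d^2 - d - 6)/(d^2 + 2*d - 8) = (d^2 - d - 6)/(d^2 + 2*d - 8)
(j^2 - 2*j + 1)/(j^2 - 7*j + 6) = (j - 1)/(j - 6)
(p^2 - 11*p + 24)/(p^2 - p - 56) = (p - 3)/(p + 7)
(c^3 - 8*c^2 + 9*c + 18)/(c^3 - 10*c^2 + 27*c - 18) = (c + 1)/(c - 1)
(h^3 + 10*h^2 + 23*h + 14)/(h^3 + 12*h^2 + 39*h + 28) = (h + 2)/(h + 4)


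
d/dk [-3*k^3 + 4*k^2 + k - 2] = -9*k^2 + 8*k + 1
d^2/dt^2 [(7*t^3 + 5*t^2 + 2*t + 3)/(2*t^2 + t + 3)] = 2*(-37*t^3 + 9*t^2 + 171*t + 24)/(8*t^6 + 12*t^5 + 42*t^4 + 37*t^3 + 63*t^2 + 27*t + 27)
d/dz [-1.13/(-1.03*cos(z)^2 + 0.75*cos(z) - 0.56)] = (2.3278*cos(z) - 0.8475)*sin(z)/(1.03*cos(z)^2 - 0.75*cos(z) + 0.56)^2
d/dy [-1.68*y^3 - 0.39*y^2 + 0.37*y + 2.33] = -5.04*y^2 - 0.78*y + 0.37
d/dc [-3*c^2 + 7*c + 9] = 7 - 6*c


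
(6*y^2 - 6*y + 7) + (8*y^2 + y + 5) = 14*y^2 - 5*y + 12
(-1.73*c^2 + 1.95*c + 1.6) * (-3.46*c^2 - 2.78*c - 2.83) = 5.9858*c^4 - 1.9376*c^3 - 6.0611*c^2 - 9.9665*c - 4.528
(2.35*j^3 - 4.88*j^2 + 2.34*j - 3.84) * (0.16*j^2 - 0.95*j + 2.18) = 0.376*j^5 - 3.0133*j^4 + 10.1334*j^3 - 13.4758*j^2 + 8.7492*j - 8.3712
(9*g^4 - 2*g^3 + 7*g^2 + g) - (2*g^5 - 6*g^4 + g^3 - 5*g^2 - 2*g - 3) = -2*g^5 + 15*g^4 - 3*g^3 + 12*g^2 + 3*g + 3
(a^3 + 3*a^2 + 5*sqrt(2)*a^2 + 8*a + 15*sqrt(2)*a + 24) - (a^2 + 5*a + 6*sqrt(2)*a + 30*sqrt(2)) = a^3 + 2*a^2 + 5*sqrt(2)*a^2 + 3*a + 9*sqrt(2)*a - 30*sqrt(2) + 24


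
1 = 1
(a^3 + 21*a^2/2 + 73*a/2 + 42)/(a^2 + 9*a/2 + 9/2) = (2*a^2 + 15*a + 28)/(2*a + 3)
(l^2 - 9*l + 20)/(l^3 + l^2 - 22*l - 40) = (l - 4)/(l^2 + 6*l + 8)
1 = 1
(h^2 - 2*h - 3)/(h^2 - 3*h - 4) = (h - 3)/(h - 4)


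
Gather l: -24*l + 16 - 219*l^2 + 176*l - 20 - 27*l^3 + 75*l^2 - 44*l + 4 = -27*l^3 - 144*l^2 + 108*l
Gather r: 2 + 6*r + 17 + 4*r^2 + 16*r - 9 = 4*r^2 + 22*r + 10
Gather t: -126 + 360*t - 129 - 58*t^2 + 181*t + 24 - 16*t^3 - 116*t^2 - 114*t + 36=-16*t^3 - 174*t^2 + 427*t - 195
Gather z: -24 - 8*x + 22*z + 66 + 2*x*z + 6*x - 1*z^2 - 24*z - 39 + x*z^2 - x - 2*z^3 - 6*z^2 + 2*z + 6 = 2*x*z - 3*x - 2*z^3 + z^2*(x - 7) + 9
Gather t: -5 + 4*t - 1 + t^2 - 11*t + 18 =t^2 - 7*t + 12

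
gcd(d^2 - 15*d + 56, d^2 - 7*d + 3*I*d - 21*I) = d - 7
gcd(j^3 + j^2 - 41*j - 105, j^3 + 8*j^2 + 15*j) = j^2 + 8*j + 15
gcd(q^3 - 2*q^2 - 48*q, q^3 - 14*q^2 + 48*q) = q^2 - 8*q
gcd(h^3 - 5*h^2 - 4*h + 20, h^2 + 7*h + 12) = 1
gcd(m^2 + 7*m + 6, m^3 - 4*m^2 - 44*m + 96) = m + 6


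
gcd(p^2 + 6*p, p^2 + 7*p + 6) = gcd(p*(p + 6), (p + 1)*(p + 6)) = p + 6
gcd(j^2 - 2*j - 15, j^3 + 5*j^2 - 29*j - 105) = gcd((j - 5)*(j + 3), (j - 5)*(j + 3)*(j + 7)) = j^2 - 2*j - 15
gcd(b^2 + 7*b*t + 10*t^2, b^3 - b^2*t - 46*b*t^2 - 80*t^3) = b^2 + 7*b*t + 10*t^2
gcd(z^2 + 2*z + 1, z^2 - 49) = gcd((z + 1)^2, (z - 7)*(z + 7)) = 1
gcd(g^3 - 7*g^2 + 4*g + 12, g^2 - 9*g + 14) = g - 2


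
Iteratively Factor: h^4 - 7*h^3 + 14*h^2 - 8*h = (h - 4)*(h^3 - 3*h^2 + 2*h) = (h - 4)*(h - 2)*(h^2 - h) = h*(h - 4)*(h - 2)*(h - 1)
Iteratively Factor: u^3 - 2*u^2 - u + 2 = (u - 2)*(u^2 - 1) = (u - 2)*(u + 1)*(u - 1)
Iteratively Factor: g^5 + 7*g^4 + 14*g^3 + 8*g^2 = (g + 4)*(g^4 + 3*g^3 + 2*g^2) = (g + 1)*(g + 4)*(g^3 + 2*g^2) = g*(g + 1)*(g + 4)*(g^2 + 2*g) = g^2*(g + 1)*(g + 4)*(g + 2)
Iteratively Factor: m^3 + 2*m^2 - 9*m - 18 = (m + 3)*(m^2 - m - 6) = (m + 2)*(m + 3)*(m - 3)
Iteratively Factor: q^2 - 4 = (q + 2)*(q - 2)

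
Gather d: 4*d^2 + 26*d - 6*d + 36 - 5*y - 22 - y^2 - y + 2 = 4*d^2 + 20*d - y^2 - 6*y + 16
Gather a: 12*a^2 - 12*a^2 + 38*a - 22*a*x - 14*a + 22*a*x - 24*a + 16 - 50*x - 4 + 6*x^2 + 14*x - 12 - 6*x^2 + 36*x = 0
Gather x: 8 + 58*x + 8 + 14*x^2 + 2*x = 14*x^2 + 60*x + 16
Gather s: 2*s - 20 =2*s - 20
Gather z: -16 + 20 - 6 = -2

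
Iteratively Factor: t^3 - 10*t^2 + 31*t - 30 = (t - 5)*(t^2 - 5*t + 6) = (t - 5)*(t - 2)*(t - 3)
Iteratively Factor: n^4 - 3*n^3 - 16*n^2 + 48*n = (n + 4)*(n^3 - 7*n^2 + 12*n) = n*(n + 4)*(n^2 - 7*n + 12) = n*(n - 3)*(n + 4)*(n - 4)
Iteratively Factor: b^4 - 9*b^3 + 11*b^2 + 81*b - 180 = (b - 3)*(b^3 - 6*b^2 - 7*b + 60) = (b - 4)*(b - 3)*(b^2 - 2*b - 15) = (b - 5)*(b - 4)*(b - 3)*(b + 3)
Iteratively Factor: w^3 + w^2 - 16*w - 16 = (w + 1)*(w^2 - 16) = (w - 4)*(w + 1)*(w + 4)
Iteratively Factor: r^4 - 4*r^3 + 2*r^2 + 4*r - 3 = (r + 1)*(r^3 - 5*r^2 + 7*r - 3) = (r - 3)*(r + 1)*(r^2 - 2*r + 1) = (r - 3)*(r - 1)*(r + 1)*(r - 1)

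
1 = 1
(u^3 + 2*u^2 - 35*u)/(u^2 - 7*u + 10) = u*(u + 7)/(u - 2)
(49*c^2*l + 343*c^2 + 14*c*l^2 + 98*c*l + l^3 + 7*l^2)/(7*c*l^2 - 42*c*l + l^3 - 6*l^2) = (7*c*l + 49*c + l^2 + 7*l)/(l*(l - 6))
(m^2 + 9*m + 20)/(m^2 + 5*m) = (m + 4)/m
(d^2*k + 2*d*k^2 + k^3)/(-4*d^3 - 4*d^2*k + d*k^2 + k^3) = k*(-d - k)/(4*d^2 - k^2)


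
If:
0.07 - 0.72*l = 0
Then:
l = 0.10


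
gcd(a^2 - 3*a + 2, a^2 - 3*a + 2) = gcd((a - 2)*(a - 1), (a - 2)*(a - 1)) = a^2 - 3*a + 2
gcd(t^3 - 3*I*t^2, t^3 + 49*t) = t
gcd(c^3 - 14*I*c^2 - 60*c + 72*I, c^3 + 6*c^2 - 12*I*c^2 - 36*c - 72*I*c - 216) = c^2 - 12*I*c - 36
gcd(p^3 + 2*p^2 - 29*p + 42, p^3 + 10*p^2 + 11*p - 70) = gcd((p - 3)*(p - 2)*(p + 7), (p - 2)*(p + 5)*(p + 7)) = p^2 + 5*p - 14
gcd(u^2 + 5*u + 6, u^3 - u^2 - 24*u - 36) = u^2 + 5*u + 6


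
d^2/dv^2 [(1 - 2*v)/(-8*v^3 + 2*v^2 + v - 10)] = 2*((2*v - 1)*(-24*v^2 + 4*v + 1)^2 + 2*(-24*v^2 + 4*v - (2*v - 1)*(12*v - 1) + 1)*(8*v^3 - 2*v^2 - v + 10))/(8*v^3 - 2*v^2 - v + 10)^3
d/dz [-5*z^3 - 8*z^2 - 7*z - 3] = -15*z^2 - 16*z - 7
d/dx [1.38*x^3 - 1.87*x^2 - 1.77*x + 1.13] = 4.14*x^2 - 3.74*x - 1.77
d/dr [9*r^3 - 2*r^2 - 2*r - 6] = 27*r^2 - 4*r - 2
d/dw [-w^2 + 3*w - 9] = 3 - 2*w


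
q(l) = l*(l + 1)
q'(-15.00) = -29.00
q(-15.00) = 210.00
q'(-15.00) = -29.00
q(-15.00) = 210.00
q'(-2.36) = -3.72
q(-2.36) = 3.21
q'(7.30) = 15.60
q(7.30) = 60.59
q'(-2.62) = -4.24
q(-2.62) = 4.24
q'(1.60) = 4.20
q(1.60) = 4.16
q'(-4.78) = -8.56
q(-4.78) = 18.07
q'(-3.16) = -5.32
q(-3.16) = 6.83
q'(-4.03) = -7.06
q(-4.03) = 12.21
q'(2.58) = 6.16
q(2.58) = 9.24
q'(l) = 2*l + 1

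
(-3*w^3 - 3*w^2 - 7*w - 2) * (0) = 0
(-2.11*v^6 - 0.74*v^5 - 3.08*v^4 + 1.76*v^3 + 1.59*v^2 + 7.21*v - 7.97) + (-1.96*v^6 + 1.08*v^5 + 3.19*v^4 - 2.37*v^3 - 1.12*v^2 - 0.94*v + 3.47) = -4.07*v^6 + 0.34*v^5 + 0.11*v^4 - 0.61*v^3 + 0.47*v^2 + 6.27*v - 4.5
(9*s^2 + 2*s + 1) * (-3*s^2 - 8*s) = -27*s^4 - 78*s^3 - 19*s^2 - 8*s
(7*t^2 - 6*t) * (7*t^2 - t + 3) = 49*t^4 - 49*t^3 + 27*t^2 - 18*t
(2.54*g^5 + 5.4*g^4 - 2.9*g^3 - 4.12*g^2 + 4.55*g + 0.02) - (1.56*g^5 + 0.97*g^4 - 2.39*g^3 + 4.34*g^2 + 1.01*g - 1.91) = 0.98*g^5 + 4.43*g^4 - 0.51*g^3 - 8.46*g^2 + 3.54*g + 1.93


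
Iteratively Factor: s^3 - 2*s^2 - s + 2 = (s - 1)*(s^2 - s - 2) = (s - 1)*(s + 1)*(s - 2)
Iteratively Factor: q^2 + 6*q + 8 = (q + 4)*(q + 2)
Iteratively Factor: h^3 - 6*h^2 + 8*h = (h - 4)*(h^2 - 2*h) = h*(h - 4)*(h - 2)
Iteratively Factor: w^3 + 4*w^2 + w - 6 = (w + 3)*(w^2 + w - 2) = (w - 1)*(w + 3)*(w + 2)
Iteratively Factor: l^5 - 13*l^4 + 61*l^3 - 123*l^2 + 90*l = (l - 3)*(l^4 - 10*l^3 + 31*l^2 - 30*l) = (l - 3)^2*(l^3 - 7*l^2 + 10*l) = (l - 5)*(l - 3)^2*(l^2 - 2*l) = (l - 5)*(l - 3)^2*(l - 2)*(l)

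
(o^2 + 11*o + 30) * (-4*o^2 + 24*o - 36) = -4*o^4 - 20*o^3 + 108*o^2 + 324*o - 1080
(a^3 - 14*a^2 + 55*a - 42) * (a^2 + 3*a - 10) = a^5 - 11*a^4 + 3*a^3 + 263*a^2 - 676*a + 420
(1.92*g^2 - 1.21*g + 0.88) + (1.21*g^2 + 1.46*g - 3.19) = 3.13*g^2 + 0.25*g - 2.31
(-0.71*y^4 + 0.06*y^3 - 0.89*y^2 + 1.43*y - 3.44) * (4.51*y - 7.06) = -3.2021*y^5 + 5.2832*y^4 - 4.4375*y^3 + 12.7327*y^2 - 25.6102*y + 24.2864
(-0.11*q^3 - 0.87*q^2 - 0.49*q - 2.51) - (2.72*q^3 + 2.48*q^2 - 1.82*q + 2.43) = -2.83*q^3 - 3.35*q^2 + 1.33*q - 4.94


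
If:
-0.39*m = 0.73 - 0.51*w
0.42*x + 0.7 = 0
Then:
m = 1.30769230769231*w - 1.87179487179487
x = -1.67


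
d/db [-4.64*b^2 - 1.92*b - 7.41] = -9.28*b - 1.92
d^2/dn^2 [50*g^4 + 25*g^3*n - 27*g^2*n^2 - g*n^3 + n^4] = -54*g^2 - 6*g*n + 12*n^2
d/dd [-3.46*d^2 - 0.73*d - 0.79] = -6.92*d - 0.73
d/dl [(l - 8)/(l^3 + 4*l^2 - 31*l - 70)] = (l^3 + 4*l^2 - 31*l - (l - 8)*(3*l^2 + 8*l - 31) - 70)/(l^3 + 4*l^2 - 31*l - 70)^2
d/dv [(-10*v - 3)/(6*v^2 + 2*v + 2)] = (30*v^2 + 18*v - 7)/(2*(9*v^4 + 6*v^3 + 7*v^2 + 2*v + 1))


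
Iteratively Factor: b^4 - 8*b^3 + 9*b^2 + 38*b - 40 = (b - 5)*(b^3 - 3*b^2 - 6*b + 8) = (b - 5)*(b - 1)*(b^2 - 2*b - 8) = (b - 5)*(b - 1)*(b + 2)*(b - 4)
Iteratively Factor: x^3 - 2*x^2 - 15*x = (x + 3)*(x^2 - 5*x) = x*(x + 3)*(x - 5)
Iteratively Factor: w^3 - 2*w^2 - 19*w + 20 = (w - 1)*(w^2 - w - 20) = (w - 1)*(w + 4)*(w - 5)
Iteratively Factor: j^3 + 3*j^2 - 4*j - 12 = (j - 2)*(j^2 + 5*j + 6) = (j - 2)*(j + 2)*(j + 3)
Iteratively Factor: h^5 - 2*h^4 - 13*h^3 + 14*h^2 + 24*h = (h + 3)*(h^4 - 5*h^3 + 2*h^2 + 8*h) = (h - 2)*(h + 3)*(h^3 - 3*h^2 - 4*h) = (h - 2)*(h + 1)*(h + 3)*(h^2 - 4*h) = (h - 4)*(h - 2)*(h + 1)*(h + 3)*(h)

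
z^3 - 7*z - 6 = (z - 3)*(z + 1)*(z + 2)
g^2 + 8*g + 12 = (g + 2)*(g + 6)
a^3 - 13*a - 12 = (a - 4)*(a + 1)*(a + 3)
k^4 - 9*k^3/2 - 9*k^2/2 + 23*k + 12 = (k - 4)*(k - 3)*(k + 1/2)*(k + 2)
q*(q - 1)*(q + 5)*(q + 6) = q^4 + 10*q^3 + 19*q^2 - 30*q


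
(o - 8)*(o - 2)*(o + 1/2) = o^3 - 19*o^2/2 + 11*o + 8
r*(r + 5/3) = r^2 + 5*r/3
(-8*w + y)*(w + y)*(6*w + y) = -48*w^3 - 50*w^2*y - w*y^2 + y^3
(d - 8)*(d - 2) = d^2 - 10*d + 16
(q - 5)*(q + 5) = q^2 - 25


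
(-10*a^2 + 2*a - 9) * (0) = 0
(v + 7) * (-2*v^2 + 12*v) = -2*v^3 - 2*v^2 + 84*v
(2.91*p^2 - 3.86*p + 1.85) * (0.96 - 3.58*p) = -10.4178*p^3 + 16.6124*p^2 - 10.3286*p + 1.776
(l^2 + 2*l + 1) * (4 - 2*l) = -2*l^3 + 6*l + 4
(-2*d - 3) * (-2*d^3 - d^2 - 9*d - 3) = 4*d^4 + 8*d^3 + 21*d^2 + 33*d + 9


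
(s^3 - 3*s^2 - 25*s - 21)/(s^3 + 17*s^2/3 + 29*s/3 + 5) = 3*(s - 7)/(3*s + 5)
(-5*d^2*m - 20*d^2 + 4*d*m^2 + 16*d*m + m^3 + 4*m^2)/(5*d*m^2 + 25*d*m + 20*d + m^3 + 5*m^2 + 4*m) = (-d + m)/(m + 1)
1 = 1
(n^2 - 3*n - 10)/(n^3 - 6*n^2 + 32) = (n - 5)/(n^2 - 8*n + 16)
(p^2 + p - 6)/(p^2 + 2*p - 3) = (p - 2)/(p - 1)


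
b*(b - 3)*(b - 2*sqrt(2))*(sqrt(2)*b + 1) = sqrt(2)*b^4 - 3*sqrt(2)*b^3 - 3*b^3 - 2*sqrt(2)*b^2 + 9*b^2 + 6*sqrt(2)*b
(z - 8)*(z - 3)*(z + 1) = z^3 - 10*z^2 + 13*z + 24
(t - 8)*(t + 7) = t^2 - t - 56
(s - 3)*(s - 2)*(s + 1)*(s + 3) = s^4 - s^3 - 11*s^2 + 9*s + 18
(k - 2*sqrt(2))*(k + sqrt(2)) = k^2 - sqrt(2)*k - 4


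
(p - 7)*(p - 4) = p^2 - 11*p + 28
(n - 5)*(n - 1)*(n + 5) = n^3 - n^2 - 25*n + 25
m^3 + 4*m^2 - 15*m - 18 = (m - 3)*(m + 1)*(m + 6)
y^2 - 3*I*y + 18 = (y - 6*I)*(y + 3*I)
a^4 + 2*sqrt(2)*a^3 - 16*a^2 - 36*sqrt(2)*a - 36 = (a - 3*sqrt(2))*(a + sqrt(2))^2*(a + 3*sqrt(2))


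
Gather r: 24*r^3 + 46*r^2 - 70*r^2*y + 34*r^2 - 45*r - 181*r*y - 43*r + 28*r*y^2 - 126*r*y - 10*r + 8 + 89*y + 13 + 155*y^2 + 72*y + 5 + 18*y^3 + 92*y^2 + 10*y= 24*r^3 + r^2*(80 - 70*y) + r*(28*y^2 - 307*y - 98) + 18*y^3 + 247*y^2 + 171*y + 26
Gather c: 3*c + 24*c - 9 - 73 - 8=27*c - 90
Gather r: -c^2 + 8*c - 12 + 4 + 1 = -c^2 + 8*c - 7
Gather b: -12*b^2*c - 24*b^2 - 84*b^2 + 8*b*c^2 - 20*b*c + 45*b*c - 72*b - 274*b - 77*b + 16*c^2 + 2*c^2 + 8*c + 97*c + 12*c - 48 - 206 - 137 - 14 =b^2*(-12*c - 108) + b*(8*c^2 + 25*c - 423) + 18*c^2 + 117*c - 405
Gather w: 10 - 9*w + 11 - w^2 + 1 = -w^2 - 9*w + 22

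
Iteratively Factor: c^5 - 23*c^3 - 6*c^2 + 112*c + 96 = (c + 2)*(c^4 - 2*c^3 - 19*c^2 + 32*c + 48) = (c - 3)*(c + 2)*(c^3 + c^2 - 16*c - 16) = (c - 4)*(c - 3)*(c + 2)*(c^2 + 5*c + 4) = (c - 4)*(c - 3)*(c + 2)*(c + 4)*(c + 1)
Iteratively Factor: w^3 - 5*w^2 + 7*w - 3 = (w - 3)*(w^2 - 2*w + 1) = (w - 3)*(w - 1)*(w - 1)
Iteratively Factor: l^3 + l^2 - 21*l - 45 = (l - 5)*(l^2 + 6*l + 9) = (l - 5)*(l + 3)*(l + 3)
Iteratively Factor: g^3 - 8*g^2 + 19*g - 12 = (g - 4)*(g^2 - 4*g + 3) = (g - 4)*(g - 3)*(g - 1)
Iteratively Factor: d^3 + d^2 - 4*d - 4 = (d - 2)*(d^2 + 3*d + 2) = (d - 2)*(d + 1)*(d + 2)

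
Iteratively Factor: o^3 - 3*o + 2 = (o - 1)*(o^2 + o - 2) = (o - 1)*(o + 2)*(o - 1)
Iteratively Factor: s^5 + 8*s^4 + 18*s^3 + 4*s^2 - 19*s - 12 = (s + 1)*(s^4 + 7*s^3 + 11*s^2 - 7*s - 12) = (s - 1)*(s + 1)*(s^3 + 8*s^2 + 19*s + 12) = (s - 1)*(s + 1)*(s + 4)*(s^2 + 4*s + 3) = (s - 1)*(s + 1)*(s + 3)*(s + 4)*(s + 1)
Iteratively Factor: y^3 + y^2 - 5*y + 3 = (y - 1)*(y^2 + 2*y - 3) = (y - 1)^2*(y + 3)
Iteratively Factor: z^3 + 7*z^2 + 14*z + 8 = (z + 4)*(z^2 + 3*z + 2) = (z + 2)*(z + 4)*(z + 1)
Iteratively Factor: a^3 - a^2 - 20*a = (a + 4)*(a^2 - 5*a) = (a - 5)*(a + 4)*(a)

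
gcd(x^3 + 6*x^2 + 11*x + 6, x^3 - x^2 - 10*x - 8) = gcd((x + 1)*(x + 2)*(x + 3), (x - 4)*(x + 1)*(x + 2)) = x^2 + 3*x + 2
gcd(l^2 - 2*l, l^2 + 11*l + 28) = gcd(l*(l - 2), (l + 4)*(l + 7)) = 1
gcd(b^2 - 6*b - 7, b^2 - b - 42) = b - 7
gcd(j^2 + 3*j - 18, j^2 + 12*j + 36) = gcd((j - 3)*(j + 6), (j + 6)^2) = j + 6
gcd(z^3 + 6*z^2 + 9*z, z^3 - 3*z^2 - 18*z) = z^2 + 3*z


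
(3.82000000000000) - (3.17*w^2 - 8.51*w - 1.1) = -3.17*w^2 + 8.51*w + 4.92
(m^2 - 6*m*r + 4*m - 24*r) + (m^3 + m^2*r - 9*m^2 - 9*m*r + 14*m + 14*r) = m^3 + m^2*r - 8*m^2 - 15*m*r + 18*m - 10*r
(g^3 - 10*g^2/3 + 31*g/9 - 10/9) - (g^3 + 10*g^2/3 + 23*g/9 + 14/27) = -20*g^2/3 + 8*g/9 - 44/27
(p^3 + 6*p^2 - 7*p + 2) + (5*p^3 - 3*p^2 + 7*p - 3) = 6*p^3 + 3*p^2 - 1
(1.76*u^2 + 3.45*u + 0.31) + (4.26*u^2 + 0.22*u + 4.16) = 6.02*u^2 + 3.67*u + 4.47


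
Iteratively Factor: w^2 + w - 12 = (w - 3)*(w + 4)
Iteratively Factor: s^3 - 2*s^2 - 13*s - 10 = (s - 5)*(s^2 + 3*s + 2) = (s - 5)*(s + 1)*(s + 2)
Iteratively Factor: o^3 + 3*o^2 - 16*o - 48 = (o + 4)*(o^2 - o - 12) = (o - 4)*(o + 4)*(o + 3)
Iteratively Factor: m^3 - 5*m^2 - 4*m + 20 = (m - 2)*(m^2 - 3*m - 10) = (m - 5)*(m - 2)*(m + 2)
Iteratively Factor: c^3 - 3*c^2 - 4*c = (c)*(c^2 - 3*c - 4) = c*(c + 1)*(c - 4)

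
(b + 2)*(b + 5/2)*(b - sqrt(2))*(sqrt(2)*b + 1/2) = sqrt(2)*b^4 - 3*b^3/2 + 9*sqrt(2)*b^3/2 - 27*b^2/4 + 9*sqrt(2)*b^2/2 - 15*b/2 - 9*sqrt(2)*b/4 - 5*sqrt(2)/2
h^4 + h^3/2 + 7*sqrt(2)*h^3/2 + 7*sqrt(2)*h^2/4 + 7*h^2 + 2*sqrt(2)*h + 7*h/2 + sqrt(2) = (h + 1/2)*(h + sqrt(2)/2)*(h + sqrt(2))*(h + 2*sqrt(2))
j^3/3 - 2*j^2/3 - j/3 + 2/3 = (j/3 + 1/3)*(j - 2)*(j - 1)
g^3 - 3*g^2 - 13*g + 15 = (g - 5)*(g - 1)*(g + 3)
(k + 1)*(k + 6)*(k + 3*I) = k^3 + 7*k^2 + 3*I*k^2 + 6*k + 21*I*k + 18*I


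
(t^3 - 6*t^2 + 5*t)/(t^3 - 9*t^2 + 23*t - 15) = t/(t - 3)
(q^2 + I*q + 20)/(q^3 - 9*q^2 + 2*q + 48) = (q^2 + I*q + 20)/(q^3 - 9*q^2 + 2*q + 48)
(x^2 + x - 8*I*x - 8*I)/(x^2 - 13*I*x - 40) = (x + 1)/(x - 5*I)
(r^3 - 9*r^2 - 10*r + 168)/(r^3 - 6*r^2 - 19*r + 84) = (r - 6)/(r - 3)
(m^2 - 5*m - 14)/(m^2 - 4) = (m - 7)/(m - 2)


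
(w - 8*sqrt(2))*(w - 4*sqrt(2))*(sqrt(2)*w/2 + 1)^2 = w^4/2 - 5*sqrt(2)*w^3 + 9*w^2 + 52*sqrt(2)*w + 64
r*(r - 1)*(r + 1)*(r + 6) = r^4 + 6*r^3 - r^2 - 6*r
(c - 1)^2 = c^2 - 2*c + 1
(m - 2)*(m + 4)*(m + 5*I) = m^3 + 2*m^2 + 5*I*m^2 - 8*m + 10*I*m - 40*I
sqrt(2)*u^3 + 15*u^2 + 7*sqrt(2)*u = u*(u + 7*sqrt(2))*(sqrt(2)*u + 1)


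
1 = 1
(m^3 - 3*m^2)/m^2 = m - 3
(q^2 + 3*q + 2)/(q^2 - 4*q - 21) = (q^2 + 3*q + 2)/(q^2 - 4*q - 21)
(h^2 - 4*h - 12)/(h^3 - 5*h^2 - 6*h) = (h + 2)/(h*(h + 1))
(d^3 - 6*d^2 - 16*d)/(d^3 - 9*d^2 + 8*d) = (d + 2)/(d - 1)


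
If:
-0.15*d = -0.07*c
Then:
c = 2.14285714285714*d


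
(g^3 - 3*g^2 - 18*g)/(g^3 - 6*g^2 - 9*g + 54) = g/(g - 3)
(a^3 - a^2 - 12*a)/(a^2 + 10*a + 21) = a*(a - 4)/(a + 7)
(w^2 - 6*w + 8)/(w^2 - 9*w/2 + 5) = 2*(w - 4)/(2*w - 5)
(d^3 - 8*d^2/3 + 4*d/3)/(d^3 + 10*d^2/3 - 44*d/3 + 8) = d/(d + 6)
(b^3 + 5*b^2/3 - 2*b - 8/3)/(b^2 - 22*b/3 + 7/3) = (3*b^3 + 5*b^2 - 6*b - 8)/(3*b^2 - 22*b + 7)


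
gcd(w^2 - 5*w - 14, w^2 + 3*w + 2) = w + 2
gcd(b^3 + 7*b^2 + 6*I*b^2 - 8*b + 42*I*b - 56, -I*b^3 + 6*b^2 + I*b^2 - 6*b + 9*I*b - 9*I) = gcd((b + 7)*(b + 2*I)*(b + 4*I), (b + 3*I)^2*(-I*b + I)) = 1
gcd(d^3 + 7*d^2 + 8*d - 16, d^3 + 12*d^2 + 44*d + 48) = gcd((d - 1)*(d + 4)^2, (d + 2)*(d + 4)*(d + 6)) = d + 4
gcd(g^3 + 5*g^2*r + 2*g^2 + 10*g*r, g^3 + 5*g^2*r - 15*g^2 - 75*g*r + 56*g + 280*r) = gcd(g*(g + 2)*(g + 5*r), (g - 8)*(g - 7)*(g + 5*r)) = g + 5*r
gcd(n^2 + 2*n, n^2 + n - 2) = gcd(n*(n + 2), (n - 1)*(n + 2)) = n + 2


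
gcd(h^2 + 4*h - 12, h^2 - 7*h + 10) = h - 2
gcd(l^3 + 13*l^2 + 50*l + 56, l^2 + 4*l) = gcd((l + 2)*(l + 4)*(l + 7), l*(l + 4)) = l + 4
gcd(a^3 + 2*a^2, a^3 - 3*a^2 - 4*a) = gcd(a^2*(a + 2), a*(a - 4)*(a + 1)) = a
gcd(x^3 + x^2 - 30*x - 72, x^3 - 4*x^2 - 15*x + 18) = x^2 - 3*x - 18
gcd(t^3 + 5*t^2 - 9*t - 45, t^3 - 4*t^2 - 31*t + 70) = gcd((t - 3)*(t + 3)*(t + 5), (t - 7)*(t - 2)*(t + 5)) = t + 5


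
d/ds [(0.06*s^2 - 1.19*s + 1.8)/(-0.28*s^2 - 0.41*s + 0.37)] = (-0.3578*s^2 + 1.0524*s + 0.2977)/(0.0784*s^4 + 0.2296*s^3 - 0.0391000000000001*s^2 - 0.3034*s + 0.1369)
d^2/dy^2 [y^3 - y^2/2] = 6*y - 1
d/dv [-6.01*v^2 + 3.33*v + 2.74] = 3.33 - 12.02*v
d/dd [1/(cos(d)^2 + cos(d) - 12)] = (2*cos(d) + 1)*sin(d)/(cos(d)^2 + cos(d) - 12)^2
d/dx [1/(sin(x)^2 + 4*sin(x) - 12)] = -2*(sin(x) + 2)*cos(x)/(sin(x)^2 + 4*sin(x) - 12)^2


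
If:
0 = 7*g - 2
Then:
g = 2/7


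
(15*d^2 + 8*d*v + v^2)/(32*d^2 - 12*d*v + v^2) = (15*d^2 + 8*d*v + v^2)/(32*d^2 - 12*d*v + v^2)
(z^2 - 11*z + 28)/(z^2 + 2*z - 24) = (z - 7)/(z + 6)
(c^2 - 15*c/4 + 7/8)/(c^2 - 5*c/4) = (8*c^2 - 30*c + 7)/(2*c*(4*c - 5))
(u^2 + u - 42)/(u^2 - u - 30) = (u + 7)/(u + 5)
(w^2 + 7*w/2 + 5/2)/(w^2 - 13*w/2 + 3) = (2*w^2 + 7*w + 5)/(2*w^2 - 13*w + 6)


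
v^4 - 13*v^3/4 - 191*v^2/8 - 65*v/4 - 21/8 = (v - 7)*(v + 1/4)*(v + 1/2)*(v + 3)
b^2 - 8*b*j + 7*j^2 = (b - 7*j)*(b - j)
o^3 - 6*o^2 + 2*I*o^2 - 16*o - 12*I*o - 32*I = (o - 8)*(o + 2)*(o + 2*I)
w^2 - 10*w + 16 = (w - 8)*(w - 2)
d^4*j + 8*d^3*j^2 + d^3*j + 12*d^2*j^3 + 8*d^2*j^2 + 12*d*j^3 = d*(d + 2*j)*(d + 6*j)*(d*j + j)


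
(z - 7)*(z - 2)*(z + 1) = z^3 - 8*z^2 + 5*z + 14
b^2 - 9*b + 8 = (b - 8)*(b - 1)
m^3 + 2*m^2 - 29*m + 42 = (m - 3)*(m - 2)*(m + 7)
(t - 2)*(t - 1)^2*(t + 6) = t^4 + 2*t^3 - 19*t^2 + 28*t - 12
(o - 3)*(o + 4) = o^2 + o - 12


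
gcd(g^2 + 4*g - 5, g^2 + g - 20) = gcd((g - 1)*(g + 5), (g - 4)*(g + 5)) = g + 5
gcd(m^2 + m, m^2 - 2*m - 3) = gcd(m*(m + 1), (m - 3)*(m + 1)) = m + 1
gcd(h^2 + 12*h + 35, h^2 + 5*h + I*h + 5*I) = h + 5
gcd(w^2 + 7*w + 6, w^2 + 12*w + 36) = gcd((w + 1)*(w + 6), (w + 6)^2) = w + 6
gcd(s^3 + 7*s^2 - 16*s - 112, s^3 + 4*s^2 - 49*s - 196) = s^2 + 11*s + 28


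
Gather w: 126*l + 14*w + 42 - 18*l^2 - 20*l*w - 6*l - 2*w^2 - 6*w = -18*l^2 + 120*l - 2*w^2 + w*(8 - 20*l) + 42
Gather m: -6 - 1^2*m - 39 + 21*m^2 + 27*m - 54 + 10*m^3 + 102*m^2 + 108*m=10*m^3 + 123*m^2 + 134*m - 99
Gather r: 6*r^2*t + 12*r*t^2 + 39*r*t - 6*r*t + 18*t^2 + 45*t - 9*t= 6*r^2*t + r*(12*t^2 + 33*t) + 18*t^2 + 36*t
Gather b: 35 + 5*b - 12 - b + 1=4*b + 24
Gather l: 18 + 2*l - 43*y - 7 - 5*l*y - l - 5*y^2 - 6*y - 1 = l*(1 - 5*y) - 5*y^2 - 49*y + 10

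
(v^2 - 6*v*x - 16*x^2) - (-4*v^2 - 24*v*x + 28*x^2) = 5*v^2 + 18*v*x - 44*x^2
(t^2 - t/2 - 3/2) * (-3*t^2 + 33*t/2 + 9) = -3*t^4 + 18*t^3 + 21*t^2/4 - 117*t/4 - 27/2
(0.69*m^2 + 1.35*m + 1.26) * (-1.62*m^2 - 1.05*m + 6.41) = -1.1178*m^4 - 2.9115*m^3 + 0.964199999999999*m^2 + 7.3305*m + 8.0766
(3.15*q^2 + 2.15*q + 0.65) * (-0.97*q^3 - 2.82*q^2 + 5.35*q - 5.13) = -3.0555*q^5 - 10.9685*q^4 + 10.159*q^3 - 6.49*q^2 - 7.552*q - 3.3345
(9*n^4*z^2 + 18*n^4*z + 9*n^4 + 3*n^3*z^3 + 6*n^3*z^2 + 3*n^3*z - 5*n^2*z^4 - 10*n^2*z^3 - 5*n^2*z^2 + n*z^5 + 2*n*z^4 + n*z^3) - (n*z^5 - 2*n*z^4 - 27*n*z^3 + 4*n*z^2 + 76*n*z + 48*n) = 9*n^4*z^2 + 18*n^4*z + 9*n^4 + 3*n^3*z^3 + 6*n^3*z^2 + 3*n^3*z - 5*n^2*z^4 - 10*n^2*z^3 - 5*n^2*z^2 + 4*n*z^4 + 28*n*z^3 - 4*n*z^2 - 76*n*z - 48*n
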